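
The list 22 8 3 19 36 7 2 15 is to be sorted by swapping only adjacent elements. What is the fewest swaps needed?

There are 17 adjacent swaps.

Each adjacent swap fixes exactly one inversion, so the minimum swap count equals the number of inversions.
Count inversions — for each element, later elements that are smaller:
22: 8, 3, 19, 7, 2, 15 → 6
8: 3, 7, 2 → 3
3: 2 → 1
19: 7, 2, 15 → 3
36: 7, 2, 15 → 3
7: 2 → 1
2: none → 0
15: none → 0
Total inversions: 6 + 3 + 1 + 3 + 3 + 1 + 0 + 0 = 17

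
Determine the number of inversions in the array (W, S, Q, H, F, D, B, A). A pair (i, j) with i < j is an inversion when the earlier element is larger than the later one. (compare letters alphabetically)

28 inversions

For each element, count later entries that are smaller:
W: 7
S: 6
Q: 5
H: 4
F: 3
D: 2
B: 1
A: 0
Sum: 7 + 6 + 5 + 4 + 3 + 2 + 1 + 0 = 28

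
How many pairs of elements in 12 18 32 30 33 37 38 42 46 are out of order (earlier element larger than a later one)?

Inversions: 1

Element-by-element contributions:
12 → none → 0
18 → none → 0
32 → 30 → 1
30 → none → 0
33 → none → 0
37 → none → 0
38 → none → 0
42 → none → 0
46 → none → 0
Sum: 0 + 0 + 1 + 0 + 0 + 0 + 0 + 0 + 0 = 1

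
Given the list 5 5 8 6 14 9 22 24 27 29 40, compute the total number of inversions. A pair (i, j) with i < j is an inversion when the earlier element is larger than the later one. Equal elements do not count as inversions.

Element-by-element contributions:
5: 0
5: 0
8: 1
6: 0
14: 1
9: 0
22: 0
24: 0
27: 0
29: 0
40: 0
Sum: 0 + 0 + 1 + 0 + 1 + 0 + 0 + 0 + 0 + 0 + 0 = 2

Out-of-order pairs: 2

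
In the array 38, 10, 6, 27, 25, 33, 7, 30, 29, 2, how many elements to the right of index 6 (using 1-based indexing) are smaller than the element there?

4

The element at index 6 is 33.
Elements after it: 7, 30, 29, 2
Those smaller than 33: 7, 30, 29, 2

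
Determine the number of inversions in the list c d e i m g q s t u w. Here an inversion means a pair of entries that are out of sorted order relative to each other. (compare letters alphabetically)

For each element, count later entries that are smaller:
c → none → 0
d → none → 0
e → none → 0
i → g → 1
m → g → 1
g → none → 0
q → none → 0
s → none → 0
t → none → 0
u → none → 0
w → none → 0
Sum: 0 + 0 + 0 + 1 + 1 + 0 + 0 + 0 + 0 + 0 + 0 = 2

2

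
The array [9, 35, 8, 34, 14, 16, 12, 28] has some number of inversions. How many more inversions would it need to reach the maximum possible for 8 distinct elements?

Maximum inversions for 8 distinct elements is C(8, 2) = 8·7/2 = 28.
Current inversions — for each element, count later smaller elements:
9: 1
35: 6
8: 0
34: 4
14: 1
16: 1
12: 0
28: 0
Current total: 1 + 6 + 0 + 4 + 1 + 1 + 0 + 0 = 13
Shortfall: 28 − 13 = 15

15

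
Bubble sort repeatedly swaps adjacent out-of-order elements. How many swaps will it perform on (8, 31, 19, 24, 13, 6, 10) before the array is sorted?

The minimum number of adjacent swaps to sort an array equals its inversion count, since every such swap removes exactly one inversion.
Count inversions — for each element, later elements that are smaller:
8: 6 → 1
31: 19, 24, 13, 6, 10 → 5
19: 13, 6, 10 → 3
24: 13, 6, 10 → 3
13: 6, 10 → 2
6: none → 0
10: none → 0
Total inversions: 1 + 5 + 3 + 3 + 2 + 0 + 0 = 14

Adjacent swaps: 14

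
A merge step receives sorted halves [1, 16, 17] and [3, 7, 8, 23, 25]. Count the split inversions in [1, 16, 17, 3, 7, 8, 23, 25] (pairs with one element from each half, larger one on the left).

Count, for every r in R, how many entries of L exceed r:
r = 3: 16, 17 → 2
r = 7: 16, 17 → 2
r = 8: 16, 17 → 2
r = 23: none → 0
r = 25: none → 0
Cross-inversions: 2 + 2 + 2 + 0 + 0 = 6

6 split inversions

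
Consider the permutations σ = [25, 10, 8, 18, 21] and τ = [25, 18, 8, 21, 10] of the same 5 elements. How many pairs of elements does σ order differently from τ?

Assign each item its position (1..5) in the first ordering, then rewrite the second ordering as that position sequence:
positions: 25→1, 10→2, 8→3, 18→4, 21→5
second ordering as positions: [1, 4, 3, 5, 2]
Discordant pairs = inversions in this position sequence.
1: 0
4: 3, 2 → 2
3: 2 → 1
5: 2 → 1
2: 0
Total: 0 + 2 + 1 + 1 + 0 = 4

4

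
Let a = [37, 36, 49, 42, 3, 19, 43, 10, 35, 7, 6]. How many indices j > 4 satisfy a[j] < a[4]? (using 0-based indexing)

The element at index 4 is 3.
Elements after it: 19, 43, 10, 35, 7, 6
None of them are smaller than 3.

0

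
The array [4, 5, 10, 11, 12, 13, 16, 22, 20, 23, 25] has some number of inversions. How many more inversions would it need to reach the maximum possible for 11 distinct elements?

54

Maximum inversions for 11 distinct elements is C(11, 2) = 11·10/2 = 55.
Current inversions — for each element, count later smaller elements:
4: 0
5: 0
10: 0
11: 0
12: 0
13: 0
16: 0
22: 1
20: 0
23: 0
25: 0
Current total: 0 + 0 + 0 + 0 + 0 + 0 + 0 + 1 + 0 + 0 + 0 = 1
Shortfall: 55 − 1 = 54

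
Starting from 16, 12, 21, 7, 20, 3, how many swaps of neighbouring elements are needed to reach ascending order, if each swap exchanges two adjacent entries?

10 swaps

Each adjacent swap fixes exactly one inversion, so the minimum swap count equals the number of inversions.
Count inversions — for each element, later elements that are smaller:
16: 12, 7, 3 → 3
12: 7, 3 → 2
21: 7, 20, 3 → 3
7: 3 → 1
20: 3 → 1
3: none → 0
Total inversions: 3 + 2 + 3 + 1 + 1 + 0 = 10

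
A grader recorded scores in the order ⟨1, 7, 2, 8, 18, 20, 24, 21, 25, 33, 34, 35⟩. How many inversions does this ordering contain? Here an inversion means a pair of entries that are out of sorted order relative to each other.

2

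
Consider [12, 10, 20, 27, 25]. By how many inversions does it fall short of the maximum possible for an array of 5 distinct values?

Maximum inversions for 5 distinct elements is C(5, 2) = 5·4/2 = 10.
Current inversions — for each element, count later smaller elements:
12: 1
10: 0
20: 0
27: 1
25: 0
Current total: 1 + 0 + 0 + 1 + 0 = 2
Shortfall: 10 − 2 = 8

8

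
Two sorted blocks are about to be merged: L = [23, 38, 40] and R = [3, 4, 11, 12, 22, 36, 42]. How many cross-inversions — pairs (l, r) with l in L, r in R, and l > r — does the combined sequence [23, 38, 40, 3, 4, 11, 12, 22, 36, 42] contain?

Take each right-half value and tally the left-half values above it:
r = 3: 23, 38, 40 → 3
r = 4: 23, 38, 40 → 3
r = 11: 23, 38, 40 → 3
r = 12: 23, 38, 40 → 3
r = 22: 23, 38, 40 → 3
r = 36: 38, 40 → 2
r = 42: none → 0
Cross-inversions: 3 + 3 + 3 + 3 + 3 + 2 + 0 = 17

17 split inversions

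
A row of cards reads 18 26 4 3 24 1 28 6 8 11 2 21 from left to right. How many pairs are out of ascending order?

For each element, count later entries that are smaller:
18 → 4, 3, 1, 6, 8, 11, 2 → 7
26 → 4, 3, 24, 1, 6, 8, 11, 2, 21 → 9
4 → 3, 1, 2 → 3
3 → 1, 2 → 2
24 → 1, 6, 8, 11, 2, 21 → 6
1 → none → 0
28 → 6, 8, 11, 2, 21 → 5
6 → 2 → 1
8 → 2 → 1
11 → 2 → 1
2 → none → 0
21 → none → 0
Sum: 7 + 9 + 3 + 2 + 6 + 0 + 5 + 1 + 1 + 1 + 0 + 0 = 35

35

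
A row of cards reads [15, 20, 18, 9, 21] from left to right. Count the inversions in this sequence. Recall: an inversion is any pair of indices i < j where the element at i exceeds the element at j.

4

Element-by-element contributions:
15 → 9 → 1
20 → 18, 9 → 2
18 → 9 → 1
9 → none → 0
21 → none → 0
Sum: 1 + 2 + 1 + 0 + 0 = 4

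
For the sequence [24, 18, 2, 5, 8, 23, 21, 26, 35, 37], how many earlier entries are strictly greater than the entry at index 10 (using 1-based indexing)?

0 such elements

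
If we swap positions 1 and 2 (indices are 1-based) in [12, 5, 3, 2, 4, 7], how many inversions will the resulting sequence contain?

8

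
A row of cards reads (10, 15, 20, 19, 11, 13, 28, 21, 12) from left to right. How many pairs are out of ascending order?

Sweep left to right; for each value list the smaller values that follow it:
10: 0
15: 3
20: 4
19: 3
11: 0
13: 1
28: 2
21: 1
12: 0
Sum: 0 + 3 + 4 + 3 + 0 + 1 + 2 + 1 + 0 = 14

There are 14 inversions.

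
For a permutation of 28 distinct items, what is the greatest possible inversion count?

Inversions: 378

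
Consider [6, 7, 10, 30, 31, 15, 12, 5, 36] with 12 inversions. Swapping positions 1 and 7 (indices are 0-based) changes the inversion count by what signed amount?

-1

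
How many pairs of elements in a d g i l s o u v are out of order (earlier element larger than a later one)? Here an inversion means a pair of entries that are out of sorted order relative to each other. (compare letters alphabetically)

Count, for each position, how many later elements it exceeds:
a → none → 0
d → none → 0
g → none → 0
i → none → 0
l → none → 0
s → o → 1
o → none → 0
u → none → 0
v → none → 0
Sum: 0 + 0 + 0 + 0 + 0 + 1 + 0 + 0 + 0 = 1

There is 1 inversion.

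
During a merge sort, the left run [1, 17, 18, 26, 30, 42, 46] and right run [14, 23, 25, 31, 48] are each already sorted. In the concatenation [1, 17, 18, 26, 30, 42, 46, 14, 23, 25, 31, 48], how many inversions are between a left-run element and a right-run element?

16

For each element r of the right run, count left-run elements greater than r:
r = 14: 17, 18, 26, 30, 42, 46 → 6
r = 23: 26, 30, 42, 46 → 4
r = 25: 26, 30, 42, 46 → 4
r = 31: 42, 46 → 2
r = 48: none → 0
Cross-inversions: 6 + 4 + 4 + 2 + 0 = 16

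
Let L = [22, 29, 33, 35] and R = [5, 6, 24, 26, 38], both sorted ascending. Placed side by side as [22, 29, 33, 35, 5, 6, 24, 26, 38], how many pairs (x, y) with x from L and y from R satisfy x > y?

There are 14 split inversions.

For each element r of the right run, count left-run elements greater than r:
r = 5: 22, 29, 33, 35 → 4
r = 6: 22, 29, 33, 35 → 4
r = 24: 29, 33, 35 → 3
r = 26: 29, 33, 35 → 3
r = 38: none → 0
Cross-inversions: 4 + 4 + 3 + 3 + 0 = 14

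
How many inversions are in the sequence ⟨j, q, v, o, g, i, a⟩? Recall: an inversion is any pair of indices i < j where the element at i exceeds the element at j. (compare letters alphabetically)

16

Element-by-element contributions:
j → g, i, a → 3
q → o, g, i, a → 4
v → o, g, i, a → 4
o → g, i, a → 3
g → a → 1
i → a → 1
a → none → 0
Sum: 3 + 4 + 4 + 3 + 1 + 1 + 0 = 16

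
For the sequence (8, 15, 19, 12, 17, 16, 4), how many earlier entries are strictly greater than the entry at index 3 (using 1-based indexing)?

0 such elements

The element at index 3 is 19.
Elements before it: 8, 15
None of them are larger than 19.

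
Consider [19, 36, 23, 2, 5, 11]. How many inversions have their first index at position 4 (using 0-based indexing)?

The element at index 4 is 5.
Elements after it: 11
None of them are smaller than 5.

0 such elements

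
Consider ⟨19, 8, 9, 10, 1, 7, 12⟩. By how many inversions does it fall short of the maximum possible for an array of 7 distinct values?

Maximum inversions for 7 distinct elements is C(7, 2) = 7·6/2 = 21.
Current inversions — for each element, count later smaller elements:
19: 6
8: 2
9: 2
10: 2
1: 0
7: 0
12: 0
Current total: 6 + 2 + 2 + 2 + 0 + 0 + 0 = 12
Shortfall: 21 − 12 = 9

9 inversions short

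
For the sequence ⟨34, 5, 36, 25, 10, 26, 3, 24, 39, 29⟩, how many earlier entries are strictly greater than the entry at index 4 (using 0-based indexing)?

The element at index 4 is 10.
Elements before it: 34, 5, 36, 25
Those larger than 10: 34, 36, 25

3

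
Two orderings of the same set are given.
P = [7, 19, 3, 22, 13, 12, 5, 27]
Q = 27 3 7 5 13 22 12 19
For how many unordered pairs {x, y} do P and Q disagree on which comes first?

Assign each item its position (1..8) in the first ordering, then rewrite the second ordering as that position sequence:
positions: 7→1, 19→2, 3→3, 22→4, 13→5, 12→6, 5→7, 27→8
second ordering as positions: [8, 3, 1, 7, 5, 4, 6, 2]
Discordant pairs = inversions in this position sequence.
8: 3, 1, 7, 5, 4, 6, 2 → 7
3: 1, 2 → 2
1: 0
7: 5, 4, 6, 2 → 4
5: 4, 2 → 2
4: 2 → 1
6: 2 → 1
2: 0
Total: 7 + 2 + 0 + 4 + 2 + 1 + 1 + 0 = 17

17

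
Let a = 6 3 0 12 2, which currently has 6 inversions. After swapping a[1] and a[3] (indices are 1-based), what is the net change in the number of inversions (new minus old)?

-3

Positions 1 and 3 hold 6 and 0; after swapping, the array is [0, 3, 6, 12, 2].
Element-by-element contributions:
0: 0
3: 1
6: 1
12: 1
2: 0
Sum: 0 + 1 + 1 + 1 + 0 = 3
Change: 3 − 6 = -3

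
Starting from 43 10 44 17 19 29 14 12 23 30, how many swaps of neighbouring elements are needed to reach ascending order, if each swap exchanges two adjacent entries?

23 swaps

Minimum adjacent swaps = number of inversions (each swap of adjacent out-of-order elements removes one inversion and no swap can remove more).
Count inversions — for each element, later elements that are smaller:
43: 10, 17, 19, 29, 14, 12, 23, 30 → 8
10: none → 0
44: 17, 19, 29, 14, 12, 23, 30 → 7
17: 14, 12 → 2
19: 14, 12 → 2
29: 14, 12, 23 → 3
14: 12 → 1
12: none → 0
23: none → 0
30: none → 0
Total inversions: 8 + 0 + 7 + 2 + 2 + 3 + 1 + 0 + 0 + 0 = 23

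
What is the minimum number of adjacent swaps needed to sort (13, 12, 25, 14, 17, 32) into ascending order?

Minimum adjacent swaps = number of inversions (each swap of adjacent out-of-order elements removes one inversion and no swap can remove more).
Count inversions — for each element, later elements that are smaller:
13: 12 → 1
12: none → 0
25: 14, 17 → 2
14: none → 0
17: none → 0
32: none → 0
Total inversions: 1 + 0 + 2 + 0 + 0 + 0 = 3

3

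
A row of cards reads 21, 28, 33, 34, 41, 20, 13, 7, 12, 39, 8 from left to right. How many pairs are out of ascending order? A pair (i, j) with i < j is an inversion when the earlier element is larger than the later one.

35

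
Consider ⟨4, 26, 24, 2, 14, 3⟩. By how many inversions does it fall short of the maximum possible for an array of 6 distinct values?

Maximum inversions for 6 distinct elements is C(6, 2) = 6·5/2 = 15.
Current inversions — for each element, count later smaller elements:
4: 2
26: 4
24: 3
2: 0
14: 1
3: 0
Current total: 2 + 4 + 3 + 0 + 1 + 0 = 10
Shortfall: 15 − 10 = 5

5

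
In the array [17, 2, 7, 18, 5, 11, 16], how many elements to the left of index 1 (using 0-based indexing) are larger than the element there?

The element at index 1 is 2.
Elements before it: 17
Those larger than 2: 17

1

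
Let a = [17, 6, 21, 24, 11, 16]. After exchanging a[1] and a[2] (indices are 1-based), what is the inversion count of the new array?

6 inversions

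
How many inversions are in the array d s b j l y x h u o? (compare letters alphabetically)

Element-by-element contributions:
d: 1
s: 5
b: 0
j: 1
l: 1
y: 4
x: 3
h: 0
u: 1
o: 0
Sum: 1 + 5 + 0 + 1 + 1 + 4 + 3 + 0 + 1 + 0 = 16

There are 16 inversions.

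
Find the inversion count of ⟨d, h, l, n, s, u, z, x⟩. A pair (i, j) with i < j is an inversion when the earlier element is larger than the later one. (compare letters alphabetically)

Inversions: 1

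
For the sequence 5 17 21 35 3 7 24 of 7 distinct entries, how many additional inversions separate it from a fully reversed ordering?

Maximum inversions for 7 distinct elements is C(7, 2) = 7·6/2 = 21.
Current inversions — for each element, count later smaller elements:
5: 1
17: 2
21: 2
35: 3
3: 0
7: 0
24: 0
Current total: 1 + 2 + 2 + 3 + 0 + 0 + 0 = 8
Shortfall: 21 − 8 = 13

13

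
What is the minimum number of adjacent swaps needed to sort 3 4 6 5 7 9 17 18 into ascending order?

Each adjacent swap fixes exactly one inversion, so the minimum swap count equals the number of inversions.
Count inversions — for each element, later elements that are smaller:
3: none → 0
4: none → 0
6: 5 → 1
5: none → 0
7: none → 0
9: none → 0
17: none → 0
18: none → 0
Total inversions: 0 + 0 + 1 + 0 + 0 + 0 + 0 + 0 = 1

1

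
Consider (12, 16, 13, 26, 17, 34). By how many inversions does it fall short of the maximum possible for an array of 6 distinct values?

Maximum inversions for 6 distinct elements is C(6, 2) = 6·5/2 = 15.
Current inversions — for each element, count later smaller elements:
12: 0
16: 1
13: 0
26: 1
17: 0
34: 0
Current total: 0 + 1 + 0 + 1 + 0 + 0 = 2
Shortfall: 15 − 2 = 13

13 inversions short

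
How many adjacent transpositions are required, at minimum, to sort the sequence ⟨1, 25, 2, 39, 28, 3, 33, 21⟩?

The minimum number of adjacent swaps to sort an array equals its inversion count, since every such swap removes exactly one inversion.
Count inversions — for each element, later elements that are smaller:
1: none → 0
25: 2, 3, 21 → 3
2: none → 0
39: 28, 3, 33, 21 → 4
28: 3, 21 → 2
3: none → 0
33: 21 → 1
21: none → 0
Total inversions: 0 + 3 + 0 + 4 + 2 + 0 + 1 + 0 = 10

10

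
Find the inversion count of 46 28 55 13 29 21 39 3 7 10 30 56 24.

For each element, count later entries that are smaller:
46: 10
28: 6
55: 9
13: 3
29: 5
21: 3
39: 5
3: 0
7: 0
10: 0
30: 1
56: 1
24: 0
Sum: 10 + 6 + 9 + 3 + 5 + 3 + 5 + 0 + 0 + 0 + 1 + 1 + 0 = 43

43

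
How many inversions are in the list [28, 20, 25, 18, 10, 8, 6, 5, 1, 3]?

43 out-of-order pairs

Element-by-element contributions:
28: 9
20: 7
25: 7
18: 6
10: 5
8: 4
6: 3
5: 2
1: 0
3: 0
Sum: 9 + 7 + 7 + 6 + 5 + 4 + 3 + 2 + 0 + 0 = 43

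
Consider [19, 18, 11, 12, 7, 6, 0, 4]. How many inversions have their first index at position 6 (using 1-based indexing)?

2

The element at index 6 is 6.
Elements after it: 0, 4
Those smaller than 6: 0, 4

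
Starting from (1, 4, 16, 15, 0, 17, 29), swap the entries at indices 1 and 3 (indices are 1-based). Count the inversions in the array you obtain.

8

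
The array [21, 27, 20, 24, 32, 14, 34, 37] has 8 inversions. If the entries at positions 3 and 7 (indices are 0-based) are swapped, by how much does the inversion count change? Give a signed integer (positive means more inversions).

+5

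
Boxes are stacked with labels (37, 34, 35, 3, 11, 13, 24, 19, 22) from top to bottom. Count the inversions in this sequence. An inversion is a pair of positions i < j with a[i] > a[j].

Element-by-element contributions:
37: 8
34: 6
35: 6
3: 0
11: 0
13: 0
24: 2
19: 0
22: 0
Sum: 8 + 6 + 6 + 0 + 0 + 0 + 2 + 0 + 0 = 22

22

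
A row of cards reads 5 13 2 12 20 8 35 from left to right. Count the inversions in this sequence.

6 inversions

Element-by-element contributions:
5: 1
13: 3
2: 0
12: 1
20: 1
8: 0
35: 0
Sum: 1 + 3 + 0 + 1 + 1 + 0 + 0 = 6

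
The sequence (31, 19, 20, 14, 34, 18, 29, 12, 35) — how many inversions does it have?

Inversions: 18

For each element, count later entries that are smaller:
31: 6
19: 3
20: 3
14: 1
34: 3
18: 1
29: 1
12: 0
35: 0
Sum: 6 + 3 + 3 + 1 + 3 + 1 + 1 + 0 + 0 = 18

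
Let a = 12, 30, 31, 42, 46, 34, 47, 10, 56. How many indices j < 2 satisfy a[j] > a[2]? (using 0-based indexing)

0

The element at index 2 is 31.
Elements before it: 12, 30
None of them are larger than 31.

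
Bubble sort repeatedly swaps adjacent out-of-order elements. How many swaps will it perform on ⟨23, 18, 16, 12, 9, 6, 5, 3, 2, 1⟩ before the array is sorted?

Minimum adjacent swaps = number of inversions (each swap of adjacent out-of-order elements removes one inversion and no swap can remove more).
Count inversions — for each element, later elements that are smaller:
23: 18, 16, 12, 9, 6, 5, 3, 2, 1 → 9
18: 16, 12, 9, 6, 5, 3, 2, 1 → 8
16: 12, 9, 6, 5, 3, 2, 1 → 7
12: 9, 6, 5, 3, 2, 1 → 6
9: 6, 5, 3, 2, 1 → 5
6: 5, 3, 2, 1 → 4
5: 3, 2, 1 → 3
3: 2, 1 → 2
2: 1 → 1
1: none → 0
Total inversions: 9 + 8 + 7 + 6 + 5 + 4 + 3 + 2 + 1 + 0 = 45

Adjacent swaps: 45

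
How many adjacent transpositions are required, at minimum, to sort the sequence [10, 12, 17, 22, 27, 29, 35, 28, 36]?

2

The minimum number of adjacent swaps to sort an array equals its inversion count, since every such swap removes exactly one inversion.
Count inversions — for each element, later elements that are smaller:
10: none → 0
12: none → 0
17: none → 0
22: none → 0
27: none → 0
29: 28 → 1
35: 28 → 1
28: none → 0
36: none → 0
Total inversions: 0 + 0 + 0 + 0 + 0 + 1 + 1 + 0 + 0 = 2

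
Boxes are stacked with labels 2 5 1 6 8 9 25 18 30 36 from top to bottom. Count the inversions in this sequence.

Count, for each position, how many later elements it exceeds:
2: 1
5: 1
1: 0
6: 0
8: 0
9: 0
25: 1
18: 0
30: 0
36: 0
Sum: 1 + 1 + 0 + 0 + 0 + 0 + 1 + 0 + 0 + 0 = 3

Inversions: 3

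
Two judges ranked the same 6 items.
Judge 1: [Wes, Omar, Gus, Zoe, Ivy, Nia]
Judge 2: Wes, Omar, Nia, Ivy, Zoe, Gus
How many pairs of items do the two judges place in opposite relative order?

6 discordant pairs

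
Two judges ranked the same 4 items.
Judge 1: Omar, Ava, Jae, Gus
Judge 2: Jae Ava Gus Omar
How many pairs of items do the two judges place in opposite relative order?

4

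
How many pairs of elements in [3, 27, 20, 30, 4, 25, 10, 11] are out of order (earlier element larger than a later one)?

For each element, count later entries that are smaller:
3 → none → 0
27 → 20, 4, 25, 10, 11 → 5
20 → 4, 10, 11 → 3
30 → 4, 25, 10, 11 → 4
4 → none → 0
25 → 10, 11 → 2
10 → none → 0
11 → none → 0
Sum: 0 + 5 + 3 + 4 + 0 + 2 + 0 + 0 = 14

14 out-of-order pairs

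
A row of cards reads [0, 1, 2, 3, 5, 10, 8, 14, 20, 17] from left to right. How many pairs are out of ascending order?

Element-by-element contributions:
0 → none → 0
1 → none → 0
2 → none → 0
3 → none → 0
5 → none → 0
10 → 8 → 1
8 → none → 0
14 → none → 0
20 → 17 → 1
17 → none → 0
Sum: 0 + 0 + 0 + 0 + 0 + 1 + 0 + 0 + 1 + 0 = 2

2 inversions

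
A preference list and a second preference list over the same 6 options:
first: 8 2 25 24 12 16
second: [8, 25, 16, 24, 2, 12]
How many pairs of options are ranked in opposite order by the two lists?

Assign each item its position (1..6) in the first ordering, then rewrite the second ordering as that position sequence:
positions: 8→1, 2→2, 25→3, 24→4, 12→5, 16→6
second ordering as positions: [1, 3, 6, 4, 2, 5]
Discordant pairs = inversions in this position sequence.
1: 0
3: 2 → 1
6: 4, 2, 5 → 3
4: 2 → 1
2: 0
5: 0
Total: 0 + 1 + 3 + 1 + 0 + 0 = 5

5 pairs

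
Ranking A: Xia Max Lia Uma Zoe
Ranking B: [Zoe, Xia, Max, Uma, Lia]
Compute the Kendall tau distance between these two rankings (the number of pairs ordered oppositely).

5 discordant pairs

Assign each item its position (1..5) in the first ordering, then rewrite the second ordering as that position sequence:
positions: Xia→1, Max→2, Lia→3, Uma→4, Zoe→5
second ordering as positions: [5, 1, 2, 4, 3]
Discordant pairs = inversions in this position sequence.
5: 1, 2, 4, 3 → 4
1: 0
2: 0
4: 3 → 1
3: 0
Total: 4 + 0 + 0 + 1 + 0 = 5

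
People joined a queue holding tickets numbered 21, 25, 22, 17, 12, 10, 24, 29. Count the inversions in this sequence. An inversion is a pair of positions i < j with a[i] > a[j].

There are 14 inversions.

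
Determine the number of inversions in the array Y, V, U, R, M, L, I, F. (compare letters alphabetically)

28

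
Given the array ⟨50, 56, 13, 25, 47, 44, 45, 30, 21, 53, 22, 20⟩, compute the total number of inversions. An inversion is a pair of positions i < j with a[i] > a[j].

Count, for each position, how many later elements it exceeds:
50 → 13, 25, 47, 44, 45, 30, 21, 22, 20 → 9
56 → 13, 25, 47, 44, 45, 30, 21, 53, 22, 20 → 10
13 → none → 0
25 → 21, 22, 20 → 3
47 → 44, 45, 30, 21, 22, 20 → 6
44 → 30, 21, 22, 20 → 4
45 → 30, 21, 22, 20 → 4
30 → 21, 22, 20 → 3
21 → 20 → 1
53 → 22, 20 → 2
22 → 20 → 1
20 → none → 0
Sum: 9 + 10 + 0 + 3 + 6 + 4 + 4 + 3 + 1 + 2 + 1 + 0 = 43

43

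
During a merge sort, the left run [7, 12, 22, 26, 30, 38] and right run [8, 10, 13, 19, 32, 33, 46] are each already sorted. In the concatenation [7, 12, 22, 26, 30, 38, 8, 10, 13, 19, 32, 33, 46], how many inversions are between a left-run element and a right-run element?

There are 20 cross-inversions.

Count, for every r in R, how many entries of L exceed r:
r = 8: 12, 22, 26, 30, 38 → 5
r = 10: 12, 22, 26, 30, 38 → 5
r = 13: 22, 26, 30, 38 → 4
r = 19: 22, 26, 30, 38 → 4
r = 32: 38 → 1
r = 33: 38 → 1
r = 46: none → 0
Cross-inversions: 5 + 5 + 4 + 4 + 1 + 1 + 0 = 20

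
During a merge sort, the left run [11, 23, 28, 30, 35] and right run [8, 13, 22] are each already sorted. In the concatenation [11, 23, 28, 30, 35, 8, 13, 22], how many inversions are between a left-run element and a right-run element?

For each element r of the right run, count left-run elements greater than r:
r = 8: 11, 23, 28, 30, 35 → 5
r = 13: 23, 28, 30, 35 → 4
r = 22: 23, 28, 30, 35 → 4
Cross-inversions: 5 + 4 + 4 = 13

13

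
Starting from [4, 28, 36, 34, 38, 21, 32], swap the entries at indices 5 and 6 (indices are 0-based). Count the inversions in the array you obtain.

9 inversions

Positions 5 and 6 hold 21 and 32; after swapping, the array is [4, 28, 36, 34, 38, 32, 21].
Element-by-element contributions:
4: 0
28: 1
36: 3
34: 2
38: 2
32: 1
21: 0
Sum: 0 + 1 + 3 + 2 + 2 + 1 + 0 = 9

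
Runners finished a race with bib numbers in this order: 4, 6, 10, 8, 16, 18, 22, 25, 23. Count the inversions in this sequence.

2 out-of-order pairs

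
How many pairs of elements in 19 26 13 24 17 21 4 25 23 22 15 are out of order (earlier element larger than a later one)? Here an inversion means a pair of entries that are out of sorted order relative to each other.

30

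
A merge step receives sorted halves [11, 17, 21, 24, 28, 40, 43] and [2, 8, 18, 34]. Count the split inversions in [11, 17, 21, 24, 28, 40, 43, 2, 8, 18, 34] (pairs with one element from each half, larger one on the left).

21

Count, for every r in R, how many entries of L exceed r:
r = 2: 11, 17, 21, 24, 28, 40, 43 → 7
r = 8: 11, 17, 21, 24, 28, 40, 43 → 7
r = 18: 21, 24, 28, 40, 43 → 5
r = 34: 40, 43 → 2
Cross-inversions: 7 + 7 + 5 + 2 = 21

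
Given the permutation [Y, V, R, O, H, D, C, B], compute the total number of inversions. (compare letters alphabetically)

Sweep left to right; for each value list the smaller values that follow it:
Y → V, R, O, H, D, C, B → 7
V → R, O, H, D, C, B → 6
R → O, H, D, C, B → 5
O → H, D, C, B → 4
H → D, C, B → 3
D → C, B → 2
C → B → 1
B → none → 0
Sum: 7 + 6 + 5 + 4 + 3 + 2 + 1 + 0 = 28

28 out-of-order pairs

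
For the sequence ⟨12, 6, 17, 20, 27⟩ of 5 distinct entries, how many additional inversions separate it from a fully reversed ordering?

Maximum inversions for 5 distinct elements is C(5, 2) = 5·4/2 = 10.
Current inversions — for each element, count later smaller elements:
12: 1
6: 0
17: 0
20: 0
27: 0
Current total: 1 + 0 + 0 + 0 + 0 = 1
Shortfall: 10 − 1 = 9

9 inversions short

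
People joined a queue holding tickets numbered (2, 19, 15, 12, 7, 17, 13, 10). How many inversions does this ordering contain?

15

For each element, count later entries that are smaller:
2: 0
19: 6
15: 4
12: 2
7: 0
17: 2
13: 1
10: 0
Sum: 0 + 6 + 4 + 2 + 0 + 2 + 1 + 0 = 15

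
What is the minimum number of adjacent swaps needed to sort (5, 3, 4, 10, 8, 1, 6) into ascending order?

The minimum number of adjacent swaps to sort an array equals its inversion count, since every such swap removes exactly one inversion.
Count inversions — for each element, later elements that are smaller:
5: 3, 4, 1 → 3
3: 1 → 1
4: 1 → 1
10: 8, 1, 6 → 3
8: 1, 6 → 2
1: none → 0
6: none → 0
Total inversions: 3 + 1 + 1 + 3 + 2 + 0 + 0 = 10

10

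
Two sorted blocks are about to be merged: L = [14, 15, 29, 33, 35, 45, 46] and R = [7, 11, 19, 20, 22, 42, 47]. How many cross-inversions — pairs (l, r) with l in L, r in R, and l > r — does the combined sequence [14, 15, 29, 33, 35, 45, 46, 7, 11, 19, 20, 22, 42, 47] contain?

For each element r of the right run, count left-run elements greater than r:
r = 7: 14, 15, 29, 33, 35, 45, 46 → 7
r = 11: 14, 15, 29, 33, 35, 45, 46 → 7
r = 19: 29, 33, 35, 45, 46 → 5
r = 20: 29, 33, 35, 45, 46 → 5
r = 22: 29, 33, 35, 45, 46 → 5
r = 42: 45, 46 → 2
r = 47: none → 0
Cross-inversions: 7 + 7 + 5 + 5 + 5 + 2 + 0 = 31

31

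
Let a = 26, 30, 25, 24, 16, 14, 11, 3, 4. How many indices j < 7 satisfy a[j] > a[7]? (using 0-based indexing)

7 such elements

The element at index 7 is 3.
Elements before it: 26, 30, 25, 24, 16, 14, 11
Those larger than 3: 26, 30, 25, 24, 16, 14, 11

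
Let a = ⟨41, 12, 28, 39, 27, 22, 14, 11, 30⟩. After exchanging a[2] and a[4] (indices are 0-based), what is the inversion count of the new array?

Inversions: 23

Positions 2 and 4 hold 28 and 27; after swapping, the array is [41, 12, 27, 39, 28, 22, 14, 11, 30].
Element-by-element contributions:
41 → 12, 27, 39, 28, 22, 14, 11, 30 → 8
12 → 11 → 1
27 → 22, 14, 11 → 3
39 → 28, 22, 14, 11, 30 → 5
28 → 22, 14, 11 → 3
22 → 14, 11 → 2
14 → 11 → 1
11 → none → 0
30 → none → 0
Sum: 8 + 1 + 3 + 5 + 3 + 2 + 1 + 0 + 0 = 23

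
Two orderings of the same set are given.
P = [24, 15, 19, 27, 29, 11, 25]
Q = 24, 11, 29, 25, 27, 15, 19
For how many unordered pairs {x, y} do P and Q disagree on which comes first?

Assign each item its position (1..7) in the first ordering, then rewrite the second ordering as that position sequence:
positions: 24→1, 15→2, 19→3, 27→4, 29→5, 11→6, 25→7
second ordering as positions: [1, 6, 5, 7, 4, 2, 3]
Discordant pairs = inversions in this position sequence.
1: 0
6: 5, 4, 2, 3 → 4
5: 4, 2, 3 → 3
7: 4, 2, 3 → 3
4: 2, 3 → 2
2: 0
3: 0
Total: 0 + 4 + 3 + 3 + 2 + 0 + 0 = 12

12 disagreeing pairs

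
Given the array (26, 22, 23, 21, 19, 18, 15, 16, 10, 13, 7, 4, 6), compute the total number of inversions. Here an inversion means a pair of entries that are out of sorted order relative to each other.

For each element, count later entries that are smaller:
26: 12
22: 10
23: 10
21: 9
19: 8
18: 7
15: 5
16: 5
10: 3
13: 3
7: 2
4: 0
6: 0
Sum: 12 + 10 + 10 + 9 + 8 + 7 + 5 + 5 + 3 + 3 + 2 + 0 + 0 = 74

74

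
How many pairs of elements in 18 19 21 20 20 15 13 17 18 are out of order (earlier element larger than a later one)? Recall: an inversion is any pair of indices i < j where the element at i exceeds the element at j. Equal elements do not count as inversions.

22

Count, for each position, how many later elements it exceeds:
18 → 15, 13, 17 → 3
19 → 15, 13, 17, 18 → 4
21 → 20, 20, 15, 13, 17, 18 → 6
20 → 15, 13, 17, 18 → 4
20 → 15, 13, 17, 18 → 4
15 → 13 → 1
13 → none → 0
17 → none → 0
18 → none → 0
Sum: 3 + 4 + 6 + 4 + 4 + 1 + 0 + 0 + 0 = 22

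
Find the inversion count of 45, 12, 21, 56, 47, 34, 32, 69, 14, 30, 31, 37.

33

For each element, count later entries that are smaller:
45 → 12, 21, 34, 32, 14, 30, 31, 37 → 8
12 → none → 0
21 → 14 → 1
56 → 47, 34, 32, 14, 30, 31, 37 → 7
47 → 34, 32, 14, 30, 31, 37 → 6
34 → 32, 14, 30, 31 → 4
32 → 14, 30, 31 → 3
69 → 14, 30, 31, 37 → 4
14 → none → 0
30 → none → 0
31 → none → 0
37 → none → 0
Sum: 8 + 0 + 1 + 7 + 6 + 4 + 3 + 4 + 0 + 0 + 0 + 0 = 33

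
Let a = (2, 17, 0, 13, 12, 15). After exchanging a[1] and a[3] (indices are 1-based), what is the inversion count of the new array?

5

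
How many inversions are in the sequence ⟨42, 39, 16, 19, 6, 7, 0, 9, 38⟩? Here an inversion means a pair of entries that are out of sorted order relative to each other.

25

Sweep left to right; for each value list the smaller values that follow it:
42 → 39, 16, 19, 6, 7, 0, 9, 38 → 8
39 → 16, 19, 6, 7, 0, 9, 38 → 7
16 → 6, 7, 0, 9 → 4
19 → 6, 7, 0, 9 → 4
6 → 0 → 1
7 → 0 → 1
0 → none → 0
9 → none → 0
38 → none → 0
Sum: 8 + 7 + 4 + 4 + 1 + 1 + 0 + 0 + 0 = 25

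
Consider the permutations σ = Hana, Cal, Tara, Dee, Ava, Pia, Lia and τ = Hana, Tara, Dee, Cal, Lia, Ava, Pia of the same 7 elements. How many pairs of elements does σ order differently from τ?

There are 4 discordant pairs.

Assign each item its position (1..7) in the first ordering, then rewrite the second ordering as that position sequence:
positions: Hana→1, Cal→2, Tara→3, Dee→4, Ava→5, Pia→6, Lia→7
second ordering as positions: [1, 3, 4, 2, 7, 5, 6]
Discordant pairs = inversions in this position sequence.
1: 0
3: 2 → 1
4: 2 → 1
2: 0
7: 5, 6 → 2
5: 0
6: 0
Total: 0 + 1 + 1 + 0 + 2 + 0 + 0 = 4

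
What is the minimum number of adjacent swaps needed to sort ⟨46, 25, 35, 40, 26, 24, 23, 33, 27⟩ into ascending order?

The minimum number of adjacent swaps to sort an array equals its inversion count, since every such swap removes exactly one inversion.
Count inversions — for each element, later elements that are smaller:
46: 25, 35, 40, 26, 24, 23, 33, 27 → 8
25: 24, 23 → 2
35: 26, 24, 23, 33, 27 → 5
40: 26, 24, 23, 33, 27 → 5
26: 24, 23 → 2
24: 23 → 1
23: none → 0
33: 27 → 1
27: none → 0
Total inversions: 8 + 2 + 5 + 5 + 2 + 1 + 0 + 1 + 0 = 24

24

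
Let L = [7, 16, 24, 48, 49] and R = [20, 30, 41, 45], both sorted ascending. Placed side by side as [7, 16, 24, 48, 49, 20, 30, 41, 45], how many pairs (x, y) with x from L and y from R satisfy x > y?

Take each right-half value and tally the left-half values above it:
r = 20: 24, 48, 49 → 3
r = 30: 48, 49 → 2
r = 41: 48, 49 → 2
r = 45: 48, 49 → 2
Cross-inversions: 3 + 2 + 2 + 2 = 9

9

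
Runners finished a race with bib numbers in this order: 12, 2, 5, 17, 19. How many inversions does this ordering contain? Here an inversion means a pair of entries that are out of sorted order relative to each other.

Listing every pair i<j with a[i]>a[j] (using 1-based positions):
(1,2): 12 > 2
(1,3): 12 > 5
That's 2 pairs.

Out-of-order pairs: 2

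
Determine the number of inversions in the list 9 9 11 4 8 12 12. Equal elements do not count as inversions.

Element-by-element contributions:
9 → 4, 8 → 2
9 → 4, 8 → 2
11 → 4, 8 → 2
4 → none → 0
8 → none → 0
12 → none → 0
12 → none → 0
Sum: 2 + 2 + 2 + 0 + 0 + 0 + 0 = 6

6 out-of-order pairs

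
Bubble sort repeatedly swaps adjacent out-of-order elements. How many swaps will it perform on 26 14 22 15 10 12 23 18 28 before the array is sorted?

16

Each adjacent swap fixes exactly one inversion, so the minimum swap count equals the number of inversions.
Count inversions — for each element, later elements that are smaller:
26: 14, 22, 15, 10, 12, 23, 18 → 7
14: 10, 12 → 2
22: 15, 10, 12, 18 → 4
15: 10, 12 → 2
10: none → 0
12: none → 0
23: 18 → 1
18: none → 0
28: none → 0
Total inversions: 7 + 2 + 4 + 2 + 0 + 0 + 1 + 0 + 0 = 16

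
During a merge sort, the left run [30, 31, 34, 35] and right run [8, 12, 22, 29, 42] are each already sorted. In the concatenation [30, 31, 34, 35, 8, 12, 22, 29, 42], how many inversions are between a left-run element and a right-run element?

16

Count, for every r in R, how many entries of L exceed r:
r = 8: 30, 31, 34, 35 → 4
r = 12: 30, 31, 34, 35 → 4
r = 22: 30, 31, 34, 35 → 4
r = 29: 30, 31, 34, 35 → 4
r = 42: none → 0
Cross-inversions: 4 + 4 + 4 + 4 + 0 = 16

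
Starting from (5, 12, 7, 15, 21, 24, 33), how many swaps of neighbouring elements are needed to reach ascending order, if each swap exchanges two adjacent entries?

1

Each adjacent swap fixes exactly one inversion, so the minimum swap count equals the number of inversions.
Count inversions — for each element, later elements that are smaller:
5: none → 0
12: 7 → 1
7: none → 0
15: none → 0
21: none → 0
24: none → 0
33: none → 0
Total inversions: 0 + 1 + 0 + 0 + 0 + 0 + 0 = 1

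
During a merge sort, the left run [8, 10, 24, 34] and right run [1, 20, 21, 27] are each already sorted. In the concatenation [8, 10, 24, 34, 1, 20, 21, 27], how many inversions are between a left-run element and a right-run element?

9

For each element r of the right run, count left-run elements greater than r:
r = 1: 8, 10, 24, 34 → 4
r = 20: 24, 34 → 2
r = 21: 24, 34 → 2
r = 27: 34 → 1
Cross-inversions: 4 + 2 + 2 + 1 = 9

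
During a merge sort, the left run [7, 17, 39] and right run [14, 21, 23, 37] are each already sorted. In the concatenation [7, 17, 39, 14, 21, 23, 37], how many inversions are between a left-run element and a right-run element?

For each element r of the right run, count left-run elements greater than r:
r = 14: 17, 39 → 2
r = 21: 39 → 1
r = 23: 39 → 1
r = 37: 39 → 1
Cross-inversions: 2 + 1 + 1 + 1 = 5

5 split inversions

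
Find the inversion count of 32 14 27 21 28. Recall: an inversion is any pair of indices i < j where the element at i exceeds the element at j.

Out-of-order index pairs (1-indexed):
(1,2): 32 > 14
(1,3): 32 > 27
(1,4): 32 > 21
(1,5): 32 > 28
(3,4): 27 > 21
That's 5 pairs.

Inversions: 5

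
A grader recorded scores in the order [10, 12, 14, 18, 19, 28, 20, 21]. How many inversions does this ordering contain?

Sweep left to right; for each value list the smaller values that follow it:
10 → none → 0
12 → none → 0
14 → none → 0
18 → none → 0
19 → none → 0
28 → 20, 21 → 2
20 → none → 0
21 → none → 0
Sum: 0 + 0 + 0 + 0 + 0 + 2 + 0 + 0 = 2

2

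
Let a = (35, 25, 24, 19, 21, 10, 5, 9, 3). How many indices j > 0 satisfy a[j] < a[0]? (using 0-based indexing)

8

The element at index 0 is 35.
Elements after it: 25, 24, 19, 21, 10, 5, 9, 3
Those smaller than 35: 25, 24, 19, 21, 10, 5, 9, 3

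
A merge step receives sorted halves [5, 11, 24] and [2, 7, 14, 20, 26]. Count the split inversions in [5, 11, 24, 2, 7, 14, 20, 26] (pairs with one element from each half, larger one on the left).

7

Take each right-half value and tally the left-half values above it:
r = 2: 5, 11, 24 → 3
r = 7: 11, 24 → 2
r = 14: 24 → 1
r = 20: 24 → 1
r = 26: none → 0
Cross-inversions: 3 + 2 + 1 + 1 + 0 = 7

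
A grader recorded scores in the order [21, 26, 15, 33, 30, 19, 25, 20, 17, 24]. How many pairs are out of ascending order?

26 inversions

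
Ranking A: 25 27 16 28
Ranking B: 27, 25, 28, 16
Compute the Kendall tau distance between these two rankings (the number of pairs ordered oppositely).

Assign each item its position (1..4) in the first ordering, then rewrite the second ordering as that position sequence:
positions: 25→1, 27→2, 16→3, 28→4
second ordering as positions: [2, 1, 4, 3]
Discordant pairs = inversions in this position sequence.
2: 1 → 1
1: 0
4: 3 → 1
3: 0
Total: 1 + 0 + 1 + 0 = 2

2 discordant pairs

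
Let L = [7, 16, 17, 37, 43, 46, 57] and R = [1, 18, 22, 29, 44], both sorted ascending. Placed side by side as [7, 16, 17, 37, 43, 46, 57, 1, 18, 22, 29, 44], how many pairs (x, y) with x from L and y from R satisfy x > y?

There are 21 cross-inversions.

Take each right-half value and tally the left-half values above it:
r = 1: 7, 16, 17, 37, 43, 46, 57 → 7
r = 18: 37, 43, 46, 57 → 4
r = 22: 37, 43, 46, 57 → 4
r = 29: 37, 43, 46, 57 → 4
r = 44: 46, 57 → 2
Cross-inversions: 7 + 4 + 4 + 4 + 2 = 21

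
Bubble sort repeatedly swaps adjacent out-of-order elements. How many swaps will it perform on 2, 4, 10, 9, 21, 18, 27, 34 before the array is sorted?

Minimum adjacent swaps = number of inversions (each swap of adjacent out-of-order elements removes one inversion and no swap can remove more).
Count inversions — for each element, later elements that are smaller:
2: none → 0
4: none → 0
10: 9 → 1
9: none → 0
21: 18 → 1
18: none → 0
27: none → 0
34: none → 0
Total inversions: 0 + 0 + 1 + 0 + 1 + 0 + 0 + 0 = 2

2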